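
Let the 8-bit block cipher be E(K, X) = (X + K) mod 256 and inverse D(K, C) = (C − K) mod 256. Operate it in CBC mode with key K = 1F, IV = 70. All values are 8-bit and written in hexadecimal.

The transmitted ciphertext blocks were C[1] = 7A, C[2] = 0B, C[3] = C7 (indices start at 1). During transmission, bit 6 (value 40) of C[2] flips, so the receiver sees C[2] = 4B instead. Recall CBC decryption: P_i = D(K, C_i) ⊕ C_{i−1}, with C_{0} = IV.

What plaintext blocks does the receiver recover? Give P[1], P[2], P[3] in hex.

Only C[2] changed, to 4B. In CBC, a change in C_i garbles P_i and flips the same bit in P_{i+1}. Decrypting the received ciphertext:
P[1]: D(K, 7A) = 5B; 5B ⊕ 70 = 2B.
P[2]: D(K, 4B) = 2C; 2C ⊕ 7A = 56.
P[3]: D(K, C7) = A8; A8 ⊕ 4B = E3.
Blocks that differ from the original plaintext: P[2], P[3].

P[1] = 2B, P[2] = 56, P[3] = E3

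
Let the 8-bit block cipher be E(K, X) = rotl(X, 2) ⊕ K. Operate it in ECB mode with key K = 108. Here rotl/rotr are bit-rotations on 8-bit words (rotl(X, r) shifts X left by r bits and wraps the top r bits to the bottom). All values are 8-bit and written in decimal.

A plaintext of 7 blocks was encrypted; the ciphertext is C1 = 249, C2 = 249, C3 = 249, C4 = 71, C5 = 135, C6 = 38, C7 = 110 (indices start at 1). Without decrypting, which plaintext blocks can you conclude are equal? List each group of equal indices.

ECB encrypts each block independently with the same key, so equal ciphertext blocks imply equal plaintext blocks.
C1 = C2 = C3 = 249, so P1 = P2 = P3.

P1 = P2 = P3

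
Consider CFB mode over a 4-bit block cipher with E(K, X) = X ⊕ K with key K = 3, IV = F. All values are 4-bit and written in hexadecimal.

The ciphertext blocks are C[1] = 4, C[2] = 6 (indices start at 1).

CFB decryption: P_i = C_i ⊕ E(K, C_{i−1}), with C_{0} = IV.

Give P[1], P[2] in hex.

P[1]: E(K, F) = C; 4 ⊕ C = 8.
P[2]: E(K, 4) = 7; 6 ⊕ 7 = 1.

P[1] = 8, P[2] = 1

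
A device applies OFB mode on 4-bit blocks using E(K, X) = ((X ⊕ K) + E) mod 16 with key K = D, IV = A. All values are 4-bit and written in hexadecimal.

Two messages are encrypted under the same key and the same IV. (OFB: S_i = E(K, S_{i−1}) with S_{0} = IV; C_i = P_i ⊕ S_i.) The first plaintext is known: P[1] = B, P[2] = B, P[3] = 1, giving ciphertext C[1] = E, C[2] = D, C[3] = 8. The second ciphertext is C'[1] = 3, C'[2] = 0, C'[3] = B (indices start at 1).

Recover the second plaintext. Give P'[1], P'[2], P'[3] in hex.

P'[1] = 6, P'[2] = 6, P'[3] = 2

In OFB with a reused IV, both messages share the same keystream S_i, so C_i ⊕ C'_i = P_i ⊕ P'_i and thus P'_i = P_i ⊕ C_i ⊕ C'_i.
P'[1]: B ⊕ E ⊕ 3 = 6.
P'[2]: B ⊕ D ⊕ 0 = 6.
P'[3]: 1 ⊕ 8 ⊕ B = 2.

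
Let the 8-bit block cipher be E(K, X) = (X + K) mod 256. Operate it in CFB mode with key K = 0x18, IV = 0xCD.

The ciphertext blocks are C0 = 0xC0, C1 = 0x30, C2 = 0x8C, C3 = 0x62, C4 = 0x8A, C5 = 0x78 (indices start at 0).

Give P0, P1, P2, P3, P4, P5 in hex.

CFB decryption: P_i = C_i ⊕ E(K, C_{i−1}), with C_{−1} = IV.
P0: E(K, 0xCD) = 0xE5; 0xC0 ⊕ 0xE5 = 0x25.
P1: E(K, 0xC0) = 0xD8; 0x30 ⊕ 0xD8 = 0xE8.
P2: E(K, 0x30) = 0x48; 0x8C ⊕ 0x48 = 0xC4.
P3: E(K, 0x8C) = 0xA4; 0x62 ⊕ 0xA4 = 0xC6.
P4: E(K, 0x62) = 0x7A; 0x8A ⊕ 0x7A = 0xF0.
P5: E(K, 0x8A) = 0xA2; 0x78 ⊕ 0xA2 = 0xDA.

P0 = 0x25, P1 = 0xE8, P2 = 0xC4, P3 = 0xC6, P4 = 0xF0, P5 = 0xDA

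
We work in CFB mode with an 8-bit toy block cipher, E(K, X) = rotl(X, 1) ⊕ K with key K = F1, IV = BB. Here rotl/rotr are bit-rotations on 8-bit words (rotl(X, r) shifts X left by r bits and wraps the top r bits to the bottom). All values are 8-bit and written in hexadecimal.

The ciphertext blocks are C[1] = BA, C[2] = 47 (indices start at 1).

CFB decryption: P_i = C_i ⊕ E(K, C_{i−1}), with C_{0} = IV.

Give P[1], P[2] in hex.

P[1] = 3C, P[2] = C3

P[1]: E(K, BB) = 86; BA ⊕ 86 = 3C.
P[2]: E(K, BA) = 84; 47 ⊕ 84 = C3.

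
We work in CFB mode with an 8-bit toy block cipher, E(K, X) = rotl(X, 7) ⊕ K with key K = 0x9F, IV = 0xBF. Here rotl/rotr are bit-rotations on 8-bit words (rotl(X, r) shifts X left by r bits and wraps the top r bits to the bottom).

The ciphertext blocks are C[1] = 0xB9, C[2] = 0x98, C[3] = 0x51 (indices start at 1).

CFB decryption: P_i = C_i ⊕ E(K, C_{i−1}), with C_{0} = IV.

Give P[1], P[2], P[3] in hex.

P[1] = 0xF9, P[2] = 0xDB, P[3] = 0x82

P[1]: E(K, 0xBF) = 0x40; 0xB9 ⊕ 0x40 = 0xF9.
P[2]: E(K, 0xB9) = 0x43; 0x98 ⊕ 0x43 = 0xDB.
P[3]: E(K, 0x98) = 0xD3; 0x51 ⊕ 0xD3 = 0x82.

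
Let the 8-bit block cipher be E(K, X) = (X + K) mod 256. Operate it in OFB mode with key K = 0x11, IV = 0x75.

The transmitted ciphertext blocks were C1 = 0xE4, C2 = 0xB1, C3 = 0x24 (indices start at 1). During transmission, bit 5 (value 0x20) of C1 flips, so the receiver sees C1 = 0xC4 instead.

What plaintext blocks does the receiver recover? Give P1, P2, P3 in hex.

P1 = 0x42, P2 = 0x26, P3 = 0x8C

OFB decryption: S_i = E(K, S_{i−1}) with S_{0} = IV; P_i = C_i ⊕ S_i.
Only C1 changed, to 0xC4. In OFB, a change in C_i flips the same bit in P_i only; the keystream is unaffected. Decrypting the received ciphertext:
P1: S = E(K, 0x75) = 0x86; 0xC4 ⊕ 0x86 = 0x42.
P2: S = E(K, 0x86) = 0x97; 0xB1 ⊕ 0x97 = 0x26.
P3: S = E(K, 0x97) = 0xA8; 0x24 ⊕ 0xA8 = 0x8C.
Blocks that differ from the original plaintext: P1.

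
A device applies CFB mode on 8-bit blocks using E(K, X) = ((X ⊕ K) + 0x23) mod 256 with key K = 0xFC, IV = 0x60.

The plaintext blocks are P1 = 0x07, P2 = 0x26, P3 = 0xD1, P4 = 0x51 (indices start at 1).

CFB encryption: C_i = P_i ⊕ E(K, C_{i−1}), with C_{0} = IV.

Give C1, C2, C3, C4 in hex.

C1: E(K, 0x60) = 0xBF; 0x07 ⊕ 0xBF = 0xB8.
C2: E(K, 0xB8) = 0x67; 0x26 ⊕ 0x67 = 0x41.
C3: E(K, 0x41) = 0xE0; 0xD1 ⊕ 0xE0 = 0x31.
C4: E(K, 0x31) = 0xF0; 0x51 ⊕ 0xF0 = 0xA1.

C1 = 0xB8, C2 = 0x41, C3 = 0x31, C4 = 0xA1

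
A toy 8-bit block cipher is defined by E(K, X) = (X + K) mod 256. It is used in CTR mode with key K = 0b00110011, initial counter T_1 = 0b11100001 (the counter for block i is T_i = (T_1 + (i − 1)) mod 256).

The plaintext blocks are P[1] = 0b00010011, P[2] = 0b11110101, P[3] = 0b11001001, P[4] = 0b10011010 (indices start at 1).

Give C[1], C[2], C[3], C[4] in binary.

C[1] = 0b00000111, C[2] = 0b11100000, C[3] = 0b11011111, C[4] = 0b10001101

CTR encryption: S_i = E(K, T_i) where T_i is the counter for block i; C_i = P_i ⊕ S_i.
C[1]: T = 0b11100001, S = E(K, T) = 0b00010100; 0b00010011 ⊕ 0b00010100 = 0b00000111.
C[2]: T = 0b11100010, S = E(K, T) = 0b00010101; 0b11110101 ⊕ 0b00010101 = 0b11100000.
C[3]: T = 0b11100011, S = E(K, T) = 0b00010110; 0b11001001 ⊕ 0b00010110 = 0b11011111.
C[4]: T = 0b11100100, S = E(K, T) = 0b00010111; 0b10011010 ⊕ 0b00010111 = 0b10001101.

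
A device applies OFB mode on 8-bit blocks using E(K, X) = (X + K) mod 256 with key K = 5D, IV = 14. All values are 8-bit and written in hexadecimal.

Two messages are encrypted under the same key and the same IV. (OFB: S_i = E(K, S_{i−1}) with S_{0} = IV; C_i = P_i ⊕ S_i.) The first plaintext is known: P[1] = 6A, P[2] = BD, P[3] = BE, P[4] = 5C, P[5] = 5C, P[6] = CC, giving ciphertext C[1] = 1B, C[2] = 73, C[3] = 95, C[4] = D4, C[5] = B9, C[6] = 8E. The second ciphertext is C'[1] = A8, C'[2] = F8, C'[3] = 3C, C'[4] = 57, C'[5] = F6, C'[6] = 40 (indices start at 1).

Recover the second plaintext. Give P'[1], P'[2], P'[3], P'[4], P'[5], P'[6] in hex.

P'[1] = D9, P'[2] = 36, P'[3] = 17, P'[4] = DF, P'[5] = 13, P'[6] = 02

In OFB with a reused IV, both messages share the same keystream S_i, so C_i ⊕ C'_i = P_i ⊕ P'_i and thus P'_i = P_i ⊕ C_i ⊕ C'_i.
P'[1]: 6A ⊕ 1B ⊕ A8 = D9.
P'[2]: BD ⊕ 73 ⊕ F8 = 36.
P'[3]: BE ⊕ 95 ⊕ 3C = 17.
P'[4]: 5C ⊕ D4 ⊕ 57 = DF.
P'[5]: 5C ⊕ B9 ⊕ F6 = 13.
P'[6]: CC ⊕ 8E ⊕ 40 = 02.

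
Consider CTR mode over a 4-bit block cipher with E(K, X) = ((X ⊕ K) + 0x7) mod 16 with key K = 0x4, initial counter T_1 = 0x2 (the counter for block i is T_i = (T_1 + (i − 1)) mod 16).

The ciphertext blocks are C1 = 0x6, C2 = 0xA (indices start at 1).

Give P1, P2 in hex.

CTR decryption: S_i = E(K, T_i) where T_i is the counter for block i; P_i = C_i ⊕ S_i.
P1: T = 0x2, S = E(K, T) = 0xD; 0x6 ⊕ 0xD = 0xB.
P2: T = 0x3, S = E(K, T) = 0xE; 0xA ⊕ 0xE = 0x4.

P1 = 0xB, P2 = 0x4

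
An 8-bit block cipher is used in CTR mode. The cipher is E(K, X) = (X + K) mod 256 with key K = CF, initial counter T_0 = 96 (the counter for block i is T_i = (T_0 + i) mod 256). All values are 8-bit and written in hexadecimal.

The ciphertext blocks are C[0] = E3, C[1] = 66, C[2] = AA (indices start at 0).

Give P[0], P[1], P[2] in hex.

CTR decryption: S_i = E(K, T_i) where T_i is the counter for block i; P_i = C_i ⊕ S_i.
P[0]: T = 96, S = E(K, T) = 65; E3 ⊕ 65 = 86.
P[1]: T = 97, S = E(K, T) = 66; 66 ⊕ 66 = 00.
P[2]: T = 98, S = E(K, T) = 67; AA ⊕ 67 = CD.

P[0] = 86, P[1] = 00, P[2] = CD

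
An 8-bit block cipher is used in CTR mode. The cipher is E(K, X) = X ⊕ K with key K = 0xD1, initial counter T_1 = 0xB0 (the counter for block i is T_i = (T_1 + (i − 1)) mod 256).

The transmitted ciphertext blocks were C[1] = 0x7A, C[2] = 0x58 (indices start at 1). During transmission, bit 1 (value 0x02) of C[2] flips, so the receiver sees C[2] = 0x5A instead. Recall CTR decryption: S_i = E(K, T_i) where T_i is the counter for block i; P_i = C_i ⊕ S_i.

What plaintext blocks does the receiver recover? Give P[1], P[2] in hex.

P[1] = 0x1B, P[2] = 0x3A

Only C[2] changed, to 0x5A. In CTR, a change in C_i flips the same bit in P_i only; the keystream is unaffected. Decrypting the received ciphertext:
P[1]: T = 0xB0, S = E(K, T) = 0x61; 0x7A ⊕ 0x61 = 0x1B.
P[2]: T = 0xB1, S = E(K, T) = 0x60; 0x5A ⊕ 0x60 = 0x3A.
Blocks that differ from the original plaintext: P[2].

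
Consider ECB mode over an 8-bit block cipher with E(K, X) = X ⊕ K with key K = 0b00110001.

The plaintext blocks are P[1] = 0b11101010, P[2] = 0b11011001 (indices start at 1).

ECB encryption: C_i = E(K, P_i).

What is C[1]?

C[1] = 0b11011011

C[1]: E(K, 0b11101010) = 0b11011011.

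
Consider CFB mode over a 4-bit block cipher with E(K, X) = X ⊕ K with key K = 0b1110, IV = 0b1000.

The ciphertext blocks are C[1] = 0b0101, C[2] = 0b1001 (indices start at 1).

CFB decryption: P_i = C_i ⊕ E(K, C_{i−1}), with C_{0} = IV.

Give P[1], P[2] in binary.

P[1]: E(K, 0b1000) = 0b0110; 0b0101 ⊕ 0b0110 = 0b0011.
P[2]: E(K, 0b0101) = 0b1011; 0b1001 ⊕ 0b1011 = 0b0010.

P[1] = 0b0011, P[2] = 0b0010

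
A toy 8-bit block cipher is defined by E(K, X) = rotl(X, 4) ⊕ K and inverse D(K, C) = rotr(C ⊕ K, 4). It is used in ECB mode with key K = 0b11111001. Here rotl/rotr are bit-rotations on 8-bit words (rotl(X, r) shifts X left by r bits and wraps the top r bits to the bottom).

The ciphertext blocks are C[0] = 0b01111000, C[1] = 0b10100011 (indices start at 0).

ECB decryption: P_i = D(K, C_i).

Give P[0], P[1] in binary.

P[0] = 0b00011000, P[1] = 0b10100101

P[0]: D(K, 0b01111000) = 0b00011000.
P[1]: D(K, 0b10100011) = 0b10100101.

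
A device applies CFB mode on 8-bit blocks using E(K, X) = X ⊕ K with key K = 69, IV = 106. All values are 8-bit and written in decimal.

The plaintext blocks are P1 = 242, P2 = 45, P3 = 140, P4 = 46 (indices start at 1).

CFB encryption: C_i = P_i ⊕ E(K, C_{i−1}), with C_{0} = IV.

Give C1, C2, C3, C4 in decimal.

C1: E(K, 106) = 47; 242 ⊕ 47 = 221.
C2: E(K, 221) = 152; 45 ⊕ 152 = 181.
C3: E(K, 181) = 240; 140 ⊕ 240 = 124.
C4: E(K, 124) = 57; 46 ⊕ 57 = 23.

C1 = 221, C2 = 181, C3 = 124, C4 = 23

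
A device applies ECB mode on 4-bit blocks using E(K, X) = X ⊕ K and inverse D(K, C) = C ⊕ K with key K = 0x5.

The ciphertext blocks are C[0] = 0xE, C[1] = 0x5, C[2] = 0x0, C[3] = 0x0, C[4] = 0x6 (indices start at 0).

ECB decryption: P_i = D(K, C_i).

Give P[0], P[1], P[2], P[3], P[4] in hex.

P[0]: D(K, 0xE) = 0xB.
P[1]: D(K, 0x5) = 0x0.
P[2]: D(K, 0x0) = 0x5.
P[3]: D(K, 0x0) = 0x5.
P[4]: D(K, 0x6) = 0x3.

P[0] = 0xB, P[1] = 0x0, P[2] = 0x5, P[3] = 0x5, P[4] = 0x3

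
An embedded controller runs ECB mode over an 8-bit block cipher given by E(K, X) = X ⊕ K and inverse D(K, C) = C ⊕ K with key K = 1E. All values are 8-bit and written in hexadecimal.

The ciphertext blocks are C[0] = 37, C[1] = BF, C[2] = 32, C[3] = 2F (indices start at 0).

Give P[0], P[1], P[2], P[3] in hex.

ECB decryption: P_i = D(K, C_i).
P[0]: D(K, 37) = 29.
P[1]: D(K, BF) = A1.
P[2]: D(K, 32) = 2C.
P[3]: D(K, 2F) = 31.

P[0] = 29, P[1] = A1, P[2] = 2C, P[3] = 31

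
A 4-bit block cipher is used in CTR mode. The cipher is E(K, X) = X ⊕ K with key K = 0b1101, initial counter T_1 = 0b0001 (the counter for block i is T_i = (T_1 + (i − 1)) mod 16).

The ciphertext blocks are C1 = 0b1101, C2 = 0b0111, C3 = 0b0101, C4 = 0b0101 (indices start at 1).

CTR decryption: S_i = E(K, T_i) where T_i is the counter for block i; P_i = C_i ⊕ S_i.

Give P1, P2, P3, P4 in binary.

P1 = 0b0001, P2 = 0b1000, P3 = 0b1011, P4 = 0b1100

P1: T = 0b0001, S = E(K, T) = 0b1100; 0b1101 ⊕ 0b1100 = 0b0001.
P2: T = 0b0010, S = E(K, T) = 0b1111; 0b0111 ⊕ 0b1111 = 0b1000.
P3: T = 0b0011, S = E(K, T) = 0b1110; 0b0101 ⊕ 0b1110 = 0b1011.
P4: T = 0b0100, S = E(K, T) = 0b1001; 0b0101 ⊕ 0b1001 = 0b1100.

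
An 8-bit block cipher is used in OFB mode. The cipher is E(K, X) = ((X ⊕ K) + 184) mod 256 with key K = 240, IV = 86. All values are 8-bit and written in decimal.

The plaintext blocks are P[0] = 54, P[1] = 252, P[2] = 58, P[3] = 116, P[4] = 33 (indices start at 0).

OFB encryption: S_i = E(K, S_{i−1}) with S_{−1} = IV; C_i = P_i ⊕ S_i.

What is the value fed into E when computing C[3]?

C[0]: S = E(K, 86) = 94; 54 ⊕ 94 = 104.
C[1]: S = E(K, 94) = 102; 252 ⊕ 102 = 154.
C[2]: S = E(K, 102) = 78; 58 ⊕ 78 = 116.
C[3]: S = E(K, 78) = 118; 116 ⊕ 118 = 2.
So the input to E for block [3] is 78.

78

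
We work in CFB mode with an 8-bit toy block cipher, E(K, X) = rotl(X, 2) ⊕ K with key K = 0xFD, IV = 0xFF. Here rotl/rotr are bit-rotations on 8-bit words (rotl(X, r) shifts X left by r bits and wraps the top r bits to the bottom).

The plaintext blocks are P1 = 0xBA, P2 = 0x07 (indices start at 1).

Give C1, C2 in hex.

CFB encryption: C_i = P_i ⊕ E(K, C_{i−1}), with C_{0} = IV.
C1: E(K, 0xFF) = 0x02; 0xBA ⊕ 0x02 = 0xB8.
C2: E(K, 0xB8) = 0x1F; 0x07 ⊕ 0x1F = 0x18.

C1 = 0xB8, C2 = 0x18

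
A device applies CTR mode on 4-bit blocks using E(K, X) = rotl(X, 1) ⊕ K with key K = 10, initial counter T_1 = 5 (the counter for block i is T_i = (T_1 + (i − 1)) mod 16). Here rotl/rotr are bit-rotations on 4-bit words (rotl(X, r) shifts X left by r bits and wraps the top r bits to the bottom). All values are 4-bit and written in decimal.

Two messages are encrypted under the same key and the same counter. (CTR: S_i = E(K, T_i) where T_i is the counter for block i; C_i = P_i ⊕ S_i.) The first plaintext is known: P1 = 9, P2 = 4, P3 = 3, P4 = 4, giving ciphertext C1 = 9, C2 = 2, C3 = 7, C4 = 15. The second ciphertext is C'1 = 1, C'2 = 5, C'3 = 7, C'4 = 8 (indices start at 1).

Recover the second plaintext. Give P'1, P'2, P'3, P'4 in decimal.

P'1 = 1, P'2 = 3, P'3 = 3, P'4 = 3

In CTR with a reused counter, both messages share the same keystream S_i, so C_i ⊕ C'_i = P_i ⊕ P'_i and thus P'_i = P_i ⊕ C_i ⊕ C'_i.
P'1: 9 ⊕ 9 ⊕ 1 = 1.
P'2: 4 ⊕ 2 ⊕ 5 = 3.
P'3: 3 ⊕ 7 ⊕ 7 = 3.
P'4: 4 ⊕ 15 ⊕ 8 = 3.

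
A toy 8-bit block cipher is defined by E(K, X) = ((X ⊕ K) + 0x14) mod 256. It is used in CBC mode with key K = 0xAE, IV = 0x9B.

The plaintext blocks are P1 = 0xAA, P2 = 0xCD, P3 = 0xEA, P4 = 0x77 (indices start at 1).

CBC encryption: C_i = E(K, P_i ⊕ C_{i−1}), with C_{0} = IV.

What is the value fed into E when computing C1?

C1: P1 ⊕ 0x9B = 0x31; E(K, 0x31) = 0xB3.
So the input to E for block 1 is 0x31.

0x31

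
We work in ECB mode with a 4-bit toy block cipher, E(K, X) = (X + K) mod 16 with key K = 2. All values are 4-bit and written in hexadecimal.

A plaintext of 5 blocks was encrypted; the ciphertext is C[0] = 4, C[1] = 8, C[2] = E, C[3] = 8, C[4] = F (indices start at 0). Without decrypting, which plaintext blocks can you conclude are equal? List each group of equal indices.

ECB encrypts each block independently with the same key, so equal ciphertext blocks imply equal plaintext blocks.
C[1] = C[3] = 8, so P[1] = P[3].

P[1] = P[3]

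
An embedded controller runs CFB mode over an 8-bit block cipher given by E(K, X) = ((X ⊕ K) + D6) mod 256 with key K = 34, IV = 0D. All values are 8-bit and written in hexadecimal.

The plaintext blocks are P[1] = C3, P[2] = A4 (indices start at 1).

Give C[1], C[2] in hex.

C[1] = CC, C[2] = 6A

CFB encryption: C_i = P_i ⊕ E(K, C_{i−1}), with C_{0} = IV.
C[1]: E(K, 0D) = 0F; C3 ⊕ 0F = CC.
C[2]: E(K, CC) = CE; A4 ⊕ CE = 6A.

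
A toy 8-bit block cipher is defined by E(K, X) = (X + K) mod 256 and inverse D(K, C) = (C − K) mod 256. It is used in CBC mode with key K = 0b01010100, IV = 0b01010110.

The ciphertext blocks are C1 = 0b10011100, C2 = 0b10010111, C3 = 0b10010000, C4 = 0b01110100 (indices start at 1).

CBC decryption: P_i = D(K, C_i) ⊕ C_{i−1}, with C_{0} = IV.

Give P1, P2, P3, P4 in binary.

P1 = 0b00011110, P2 = 0b11011111, P3 = 0b10101011, P4 = 0b10110000

P1: D(K, 0b10011100) = 0b01001000; 0b01001000 ⊕ 0b01010110 = 0b00011110.
P2: D(K, 0b10010111) = 0b01000011; 0b01000011 ⊕ 0b10011100 = 0b11011111.
P3: D(K, 0b10010000) = 0b00111100; 0b00111100 ⊕ 0b10010111 = 0b10101011.
P4: D(K, 0b01110100) = 0b00100000; 0b00100000 ⊕ 0b10010000 = 0b10110000.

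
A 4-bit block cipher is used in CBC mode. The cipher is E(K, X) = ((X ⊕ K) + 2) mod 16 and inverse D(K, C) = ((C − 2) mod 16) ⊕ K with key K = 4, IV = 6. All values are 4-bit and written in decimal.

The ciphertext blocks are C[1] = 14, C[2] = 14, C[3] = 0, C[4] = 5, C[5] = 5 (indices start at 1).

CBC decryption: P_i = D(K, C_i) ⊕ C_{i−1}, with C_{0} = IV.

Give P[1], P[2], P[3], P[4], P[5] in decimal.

P[1]: D(K, 14) = 8; 8 ⊕ 6 = 14.
P[2]: D(K, 14) = 8; 8 ⊕ 14 = 6.
P[3]: D(K, 0) = 10; 10 ⊕ 14 = 4.
P[4]: D(K, 5) = 7; 7 ⊕ 0 = 7.
P[5]: D(K, 5) = 7; 7 ⊕ 5 = 2.

P[1] = 14, P[2] = 6, P[3] = 4, P[4] = 7, P[5] = 2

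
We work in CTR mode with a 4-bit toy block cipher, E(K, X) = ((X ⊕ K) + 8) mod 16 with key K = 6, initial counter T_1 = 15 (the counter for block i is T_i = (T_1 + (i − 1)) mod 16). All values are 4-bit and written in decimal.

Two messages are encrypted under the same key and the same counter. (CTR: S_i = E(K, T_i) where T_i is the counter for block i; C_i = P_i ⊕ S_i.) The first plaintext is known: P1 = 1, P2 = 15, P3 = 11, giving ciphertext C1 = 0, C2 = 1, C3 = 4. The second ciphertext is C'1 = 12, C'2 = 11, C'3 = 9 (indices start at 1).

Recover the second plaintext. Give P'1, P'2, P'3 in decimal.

P'1 = 13, P'2 = 5, P'3 = 6

In CTR with a reused counter, both messages share the same keystream S_i, so C_i ⊕ C'_i = P_i ⊕ P'_i and thus P'_i = P_i ⊕ C_i ⊕ C'_i.
P'1: 1 ⊕ 0 ⊕ 12 = 13.
P'2: 15 ⊕ 1 ⊕ 11 = 5.
P'3: 11 ⊕ 4 ⊕ 9 = 6.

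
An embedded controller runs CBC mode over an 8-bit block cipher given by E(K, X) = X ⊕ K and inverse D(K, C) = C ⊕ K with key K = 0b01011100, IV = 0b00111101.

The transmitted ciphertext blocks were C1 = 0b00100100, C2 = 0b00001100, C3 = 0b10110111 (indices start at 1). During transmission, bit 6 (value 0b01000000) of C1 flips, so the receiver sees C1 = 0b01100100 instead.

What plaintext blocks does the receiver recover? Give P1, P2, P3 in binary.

CBC decryption: P_i = D(K, C_i) ⊕ C_{i−1}, with C_{0} = IV.
Only C1 changed, to 0b01100100. In CBC, a change in C_i garbles P_i and flips the same bit in P_{i+1}. Decrypting the received ciphertext:
P1: D(K, 0b01100100) = 0b00111000; 0b00111000 ⊕ 0b00111101 = 0b00000101.
P2: D(K, 0b00001100) = 0b01010000; 0b01010000 ⊕ 0b01100100 = 0b00110100.
P3: D(K, 0b10110111) = 0b11101011; 0b11101011 ⊕ 0b00001100 = 0b11100111.
Blocks that differ from the original plaintext: P1, P2.

P1 = 0b00000101, P2 = 0b00110100, P3 = 0b11100111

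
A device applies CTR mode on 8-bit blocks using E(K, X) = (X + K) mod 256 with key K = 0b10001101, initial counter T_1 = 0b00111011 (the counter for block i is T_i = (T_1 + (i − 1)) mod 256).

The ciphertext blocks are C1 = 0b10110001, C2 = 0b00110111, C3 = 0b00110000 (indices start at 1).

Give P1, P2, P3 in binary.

P1 = 0b01111001, P2 = 0b11111110, P3 = 0b11111010

CTR decryption: S_i = E(K, T_i) where T_i is the counter for block i; P_i = C_i ⊕ S_i.
P1: T = 0b00111011, S = E(K, T) = 0b11001000; 0b10110001 ⊕ 0b11001000 = 0b01111001.
P2: T = 0b00111100, S = E(K, T) = 0b11001001; 0b00110111 ⊕ 0b11001001 = 0b11111110.
P3: T = 0b00111101, S = E(K, T) = 0b11001010; 0b00110000 ⊕ 0b11001010 = 0b11111010.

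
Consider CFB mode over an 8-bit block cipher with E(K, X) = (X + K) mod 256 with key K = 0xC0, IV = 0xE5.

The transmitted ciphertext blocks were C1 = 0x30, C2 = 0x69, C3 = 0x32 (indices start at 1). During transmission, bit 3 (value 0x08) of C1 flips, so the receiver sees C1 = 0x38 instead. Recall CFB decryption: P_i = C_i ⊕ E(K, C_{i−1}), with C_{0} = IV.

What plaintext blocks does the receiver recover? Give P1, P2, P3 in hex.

P1 = 0x9D, P2 = 0x91, P3 = 0x1B

Only C1 changed, to 0x38. In CFB, a change in C_i flips the same bit in P_i and garbles P_{i+1}. Decrypting the received ciphertext:
P1: E(K, 0xE5) = 0xA5; 0x38 ⊕ 0xA5 = 0x9D.
P2: E(K, 0x38) = 0xF8; 0x69 ⊕ 0xF8 = 0x91.
P3: E(K, 0x69) = 0x29; 0x32 ⊕ 0x29 = 0x1B.
Blocks that differ from the original plaintext: P1, P2.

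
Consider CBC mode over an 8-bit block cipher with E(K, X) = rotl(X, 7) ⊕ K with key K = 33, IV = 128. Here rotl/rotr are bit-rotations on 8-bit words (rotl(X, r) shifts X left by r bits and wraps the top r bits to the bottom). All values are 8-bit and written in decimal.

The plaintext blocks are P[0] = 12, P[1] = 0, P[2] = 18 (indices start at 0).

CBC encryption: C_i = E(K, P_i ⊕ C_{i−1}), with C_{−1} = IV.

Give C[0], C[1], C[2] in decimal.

C[0]: P[0] ⊕ 128 = 140; E(K, 140) = 103.
C[1]: P[1] ⊕ 103 = 103; E(K, 103) = 146.
C[2]: P[2] ⊕ 146 = 128; E(K, 128) = 97.

C[0] = 103, C[1] = 146, C[2] = 97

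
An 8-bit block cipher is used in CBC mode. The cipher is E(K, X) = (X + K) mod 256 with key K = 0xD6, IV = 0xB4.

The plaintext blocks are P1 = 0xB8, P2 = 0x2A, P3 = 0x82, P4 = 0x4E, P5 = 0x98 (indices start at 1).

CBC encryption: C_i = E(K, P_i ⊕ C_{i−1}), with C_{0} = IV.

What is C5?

C5 = 0xE0

C1: P1 ⊕ 0xB4 = 0x0C; E(K, 0x0C) = 0xE2.
C2: P2 ⊕ 0xE2 = 0xC8; E(K, 0xC8) = 0x9E.
C3: P3 ⊕ 0x9E = 0x1C; E(K, 0x1C) = 0xF2.
C4: P4 ⊕ 0xF2 = 0xBC; E(K, 0xBC) = 0x92.
C5: P5 ⊕ 0x92 = 0x0A; E(K, 0x0A) = 0xE0.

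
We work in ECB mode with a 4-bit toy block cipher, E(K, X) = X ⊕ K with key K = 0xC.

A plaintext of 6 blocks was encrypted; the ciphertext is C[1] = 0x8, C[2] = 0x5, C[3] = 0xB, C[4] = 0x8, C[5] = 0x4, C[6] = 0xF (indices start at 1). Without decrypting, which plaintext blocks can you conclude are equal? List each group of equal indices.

P[1] = P[4]

ECB encrypts each block independently with the same key, so equal ciphertext blocks imply equal plaintext blocks.
C[1] = C[4] = 0x8, so P[1] = P[4].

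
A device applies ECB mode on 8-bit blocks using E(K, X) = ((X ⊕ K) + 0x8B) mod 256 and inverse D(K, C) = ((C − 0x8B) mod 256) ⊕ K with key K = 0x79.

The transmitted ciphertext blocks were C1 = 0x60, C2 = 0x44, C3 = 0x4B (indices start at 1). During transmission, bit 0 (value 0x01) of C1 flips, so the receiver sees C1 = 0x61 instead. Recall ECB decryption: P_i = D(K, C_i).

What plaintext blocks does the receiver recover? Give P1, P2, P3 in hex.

Only C1 changed, to 0x61. In ECB, a change in C_i affects only P_i. Decrypting the received ciphertext:
P1: D(K, 0x61) = 0xAF.
P2: D(K, 0x44) = 0xC0.
P3: D(K, 0x4B) = 0xB9.
Blocks that differ from the original plaintext: P1.

P1 = 0xAF, P2 = 0xC0, P3 = 0xB9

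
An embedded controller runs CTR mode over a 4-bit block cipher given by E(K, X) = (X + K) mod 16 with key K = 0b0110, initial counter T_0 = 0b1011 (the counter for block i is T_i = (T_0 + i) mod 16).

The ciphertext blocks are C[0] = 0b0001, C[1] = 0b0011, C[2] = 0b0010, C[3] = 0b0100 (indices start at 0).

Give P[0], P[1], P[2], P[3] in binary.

CTR decryption: S_i = E(K, T_i) where T_i is the counter for block i; P_i = C_i ⊕ S_i.
P[0]: T = 0b1011, S = E(K, T) = 0b0001; 0b0001 ⊕ 0b0001 = 0b0000.
P[1]: T = 0b1100, S = E(K, T) = 0b0010; 0b0011 ⊕ 0b0010 = 0b0001.
P[2]: T = 0b1101, S = E(K, T) = 0b0011; 0b0010 ⊕ 0b0011 = 0b0001.
P[3]: T = 0b1110, S = E(K, T) = 0b0100; 0b0100 ⊕ 0b0100 = 0b0000.

P[0] = 0b0000, P[1] = 0b0001, P[2] = 0b0001, P[3] = 0b0000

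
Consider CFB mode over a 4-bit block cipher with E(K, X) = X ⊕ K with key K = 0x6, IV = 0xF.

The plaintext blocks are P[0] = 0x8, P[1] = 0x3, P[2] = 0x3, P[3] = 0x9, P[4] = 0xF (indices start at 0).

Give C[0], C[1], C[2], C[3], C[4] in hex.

CFB encryption: C_i = P_i ⊕ E(K, C_{i−1}), with C_{−1} = IV.
C[0]: E(K, 0xF) = 0x9; 0x8 ⊕ 0x9 = 0x1.
C[1]: E(K, 0x1) = 0x7; 0x3 ⊕ 0x7 = 0x4.
C[2]: E(K, 0x4) = 0x2; 0x3 ⊕ 0x2 = 0x1.
C[3]: E(K, 0x1) = 0x7; 0x9 ⊕ 0x7 = 0xE.
C[4]: E(K, 0xE) = 0x8; 0xF ⊕ 0x8 = 0x7.

C[0] = 0x1, C[1] = 0x4, C[2] = 0x1, C[3] = 0xE, C[4] = 0x7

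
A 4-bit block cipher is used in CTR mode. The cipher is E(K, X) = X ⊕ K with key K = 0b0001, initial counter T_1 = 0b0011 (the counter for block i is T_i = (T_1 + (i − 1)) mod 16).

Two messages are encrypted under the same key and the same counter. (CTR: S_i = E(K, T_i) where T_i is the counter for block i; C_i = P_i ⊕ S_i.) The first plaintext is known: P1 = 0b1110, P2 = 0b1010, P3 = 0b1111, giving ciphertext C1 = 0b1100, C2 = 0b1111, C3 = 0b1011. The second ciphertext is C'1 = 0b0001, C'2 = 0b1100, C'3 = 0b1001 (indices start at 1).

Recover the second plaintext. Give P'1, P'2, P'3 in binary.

P'1 = 0b0011, P'2 = 0b1001, P'3 = 0b1101

In CTR with a reused counter, both messages share the same keystream S_i, so C_i ⊕ C'_i = P_i ⊕ P'_i and thus P'_i = P_i ⊕ C_i ⊕ C'_i.
P'1: 0b1110 ⊕ 0b1100 ⊕ 0b0001 = 0b0011.
P'2: 0b1010 ⊕ 0b1111 ⊕ 0b1100 = 0b1001.
P'3: 0b1111 ⊕ 0b1011 ⊕ 0b1001 = 0b1101.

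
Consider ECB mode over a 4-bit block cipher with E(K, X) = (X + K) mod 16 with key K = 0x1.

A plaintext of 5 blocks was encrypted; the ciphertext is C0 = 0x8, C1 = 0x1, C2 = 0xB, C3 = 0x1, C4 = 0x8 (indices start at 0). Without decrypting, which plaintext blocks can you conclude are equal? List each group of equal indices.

ECB encrypts each block independently with the same key, so equal ciphertext blocks imply equal plaintext blocks.
C0 = C4 = 0x8, so P0 = P4.
C1 = C3 = 0x1, so P1 = P3.

P0 = P4; P1 = P3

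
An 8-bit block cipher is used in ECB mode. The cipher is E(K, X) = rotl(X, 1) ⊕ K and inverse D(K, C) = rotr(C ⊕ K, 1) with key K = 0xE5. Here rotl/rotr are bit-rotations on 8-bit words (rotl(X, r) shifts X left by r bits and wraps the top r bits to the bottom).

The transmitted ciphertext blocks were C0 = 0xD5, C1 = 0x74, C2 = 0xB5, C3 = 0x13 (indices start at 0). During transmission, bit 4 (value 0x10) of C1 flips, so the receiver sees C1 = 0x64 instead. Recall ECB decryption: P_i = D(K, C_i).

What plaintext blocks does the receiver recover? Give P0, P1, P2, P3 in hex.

Only C1 changed, to 0x64. In ECB, a change in C_i affects only P_i. Decrypting the received ciphertext:
P0: D(K, 0xD5) = 0x18.
P1: D(K, 0x64) = 0xC0.
P2: D(K, 0xB5) = 0x28.
P3: D(K, 0x13) = 0x7B.
Blocks that differ from the original plaintext: P1.

P0 = 0x18, P1 = 0xC0, P2 = 0x28, P3 = 0x7B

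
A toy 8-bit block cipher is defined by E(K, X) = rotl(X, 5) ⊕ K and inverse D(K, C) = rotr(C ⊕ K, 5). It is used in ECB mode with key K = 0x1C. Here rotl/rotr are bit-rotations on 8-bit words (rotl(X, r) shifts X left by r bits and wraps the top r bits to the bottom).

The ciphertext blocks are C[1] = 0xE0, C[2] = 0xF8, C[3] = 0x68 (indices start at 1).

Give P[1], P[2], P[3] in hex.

P[1] = 0xE7, P[2] = 0x27, P[3] = 0xA3

ECB decryption: P_i = D(K, C_i).
P[1]: D(K, 0xE0) = 0xE7.
P[2]: D(K, 0xF8) = 0x27.
P[3]: D(K, 0x68) = 0xA3.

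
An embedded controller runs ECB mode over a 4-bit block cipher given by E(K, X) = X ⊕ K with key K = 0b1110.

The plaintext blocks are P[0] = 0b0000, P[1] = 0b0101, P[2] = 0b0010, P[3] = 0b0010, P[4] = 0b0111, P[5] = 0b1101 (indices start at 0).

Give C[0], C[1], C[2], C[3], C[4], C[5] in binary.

C[0] = 0b1110, C[1] = 0b1011, C[2] = 0b1100, C[3] = 0b1100, C[4] = 0b1001, C[5] = 0b0011

ECB encryption: C_i = E(K, P_i).
C[0]: E(K, 0b0000) = 0b1110.
C[1]: E(K, 0b0101) = 0b1011.
C[2]: E(K, 0b0010) = 0b1100.
C[3]: E(K, 0b0010) = 0b1100.
C[4]: E(K, 0b0111) = 0b1001.
C[5]: E(K, 0b1101) = 0b0011.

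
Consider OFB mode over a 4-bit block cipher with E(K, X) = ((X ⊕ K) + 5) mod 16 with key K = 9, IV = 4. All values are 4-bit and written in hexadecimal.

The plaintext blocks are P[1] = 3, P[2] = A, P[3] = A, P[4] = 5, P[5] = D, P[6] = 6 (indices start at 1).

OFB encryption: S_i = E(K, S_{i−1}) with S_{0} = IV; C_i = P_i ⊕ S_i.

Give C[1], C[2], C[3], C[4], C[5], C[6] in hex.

C[1] = 1, C[2] = A, C[3] = 4, C[4] = 9, C[5] = 7, C[6] = E

C[1]: S = E(K, 4) = 2; 3 ⊕ 2 = 1.
C[2]: S = E(K, 2) = 0; A ⊕ 0 = A.
C[3]: S = E(K, 0) = E; A ⊕ E = 4.
C[4]: S = E(K, E) = C; 5 ⊕ C = 9.
C[5]: S = E(K, C) = A; D ⊕ A = 7.
C[6]: S = E(K, A) = 8; 6 ⊕ 8 = E.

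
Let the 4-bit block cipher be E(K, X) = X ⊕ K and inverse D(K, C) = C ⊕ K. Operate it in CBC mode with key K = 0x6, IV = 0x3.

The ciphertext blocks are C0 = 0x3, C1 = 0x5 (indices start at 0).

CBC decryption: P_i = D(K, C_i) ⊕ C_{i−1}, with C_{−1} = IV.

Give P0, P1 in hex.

P0 = 0x6, P1 = 0x0

P0: D(K, 0x3) = 0x5; 0x5 ⊕ 0x3 = 0x6.
P1: D(K, 0x5) = 0x3; 0x3 ⊕ 0x3 = 0x0.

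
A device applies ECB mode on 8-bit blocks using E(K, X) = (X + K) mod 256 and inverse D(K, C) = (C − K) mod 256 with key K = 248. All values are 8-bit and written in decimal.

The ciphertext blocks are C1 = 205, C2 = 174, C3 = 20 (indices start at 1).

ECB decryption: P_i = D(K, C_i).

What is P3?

P3: D(K, 20) = 28.

P3 = 28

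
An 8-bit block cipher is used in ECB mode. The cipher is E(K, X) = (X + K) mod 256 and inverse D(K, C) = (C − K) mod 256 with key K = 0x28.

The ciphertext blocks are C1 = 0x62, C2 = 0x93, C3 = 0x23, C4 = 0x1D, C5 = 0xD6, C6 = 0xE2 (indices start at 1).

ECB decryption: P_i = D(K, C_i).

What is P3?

P3 = 0xFB

P3: D(K, 0x23) = 0xFB.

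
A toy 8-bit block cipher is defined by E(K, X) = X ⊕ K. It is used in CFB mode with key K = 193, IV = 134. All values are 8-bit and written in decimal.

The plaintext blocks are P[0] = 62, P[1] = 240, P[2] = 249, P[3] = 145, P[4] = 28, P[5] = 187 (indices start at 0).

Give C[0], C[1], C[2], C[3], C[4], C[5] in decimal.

C[0] = 121, C[1] = 72, C[2] = 112, C[3] = 32, C[4] = 253, C[5] = 135

CFB encryption: C_i = P_i ⊕ E(K, C_{i−1}), with C_{−1} = IV.
C[0]: E(K, 134) = 71; 62 ⊕ 71 = 121.
C[1]: E(K, 121) = 184; 240 ⊕ 184 = 72.
C[2]: E(K, 72) = 137; 249 ⊕ 137 = 112.
C[3]: E(K, 112) = 177; 145 ⊕ 177 = 32.
C[4]: E(K, 32) = 225; 28 ⊕ 225 = 253.
C[5]: E(K, 253) = 60; 187 ⊕ 60 = 135.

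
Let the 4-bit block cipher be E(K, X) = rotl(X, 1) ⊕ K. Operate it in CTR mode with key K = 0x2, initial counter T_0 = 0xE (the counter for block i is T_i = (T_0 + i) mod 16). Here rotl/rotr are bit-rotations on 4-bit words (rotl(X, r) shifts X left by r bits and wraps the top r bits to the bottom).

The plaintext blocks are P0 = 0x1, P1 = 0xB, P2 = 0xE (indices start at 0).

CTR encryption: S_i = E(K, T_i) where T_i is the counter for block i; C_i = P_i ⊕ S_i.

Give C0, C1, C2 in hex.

C0 = 0xE, C1 = 0x6, C2 = 0xC

C0: T = 0xE, S = E(K, T) = 0xF; 0x1 ⊕ 0xF = 0xE.
C1: T = 0xF, S = E(K, T) = 0xD; 0xB ⊕ 0xD = 0x6.
C2: T = 0x0, S = E(K, T) = 0x2; 0xE ⊕ 0x2 = 0xC.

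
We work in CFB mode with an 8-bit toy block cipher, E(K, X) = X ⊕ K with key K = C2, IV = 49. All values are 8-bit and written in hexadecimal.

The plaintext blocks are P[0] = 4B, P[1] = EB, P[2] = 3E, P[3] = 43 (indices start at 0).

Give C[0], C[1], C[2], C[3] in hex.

C[0] = C0, C[1] = E9, C[2] = 15, C[3] = 94

CFB encryption: C_i = P_i ⊕ E(K, C_{i−1}), with C_{−1} = IV.
C[0]: E(K, 49) = 8B; 4B ⊕ 8B = C0.
C[1]: E(K, C0) = 02; EB ⊕ 02 = E9.
C[2]: E(K, E9) = 2B; 3E ⊕ 2B = 15.
C[3]: E(K, 15) = D7; 43 ⊕ D7 = 94.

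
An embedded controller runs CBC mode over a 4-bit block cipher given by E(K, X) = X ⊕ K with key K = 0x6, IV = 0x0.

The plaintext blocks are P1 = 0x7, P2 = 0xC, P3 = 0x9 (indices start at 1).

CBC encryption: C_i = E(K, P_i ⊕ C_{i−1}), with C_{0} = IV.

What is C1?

C1: P1 ⊕ 0x0 = 0x7; E(K, 0x7) = 0x1.

C1 = 0x1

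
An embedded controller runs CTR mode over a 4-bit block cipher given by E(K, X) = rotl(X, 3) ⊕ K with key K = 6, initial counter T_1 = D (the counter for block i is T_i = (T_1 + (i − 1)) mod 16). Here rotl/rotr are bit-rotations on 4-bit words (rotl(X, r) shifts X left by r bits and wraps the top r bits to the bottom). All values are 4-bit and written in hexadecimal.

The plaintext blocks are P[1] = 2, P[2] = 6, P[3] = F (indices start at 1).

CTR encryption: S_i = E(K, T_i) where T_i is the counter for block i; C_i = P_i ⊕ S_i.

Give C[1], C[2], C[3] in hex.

C[1] = A, C[2] = 7, C[3] = 6

C[1]: T = D, S = E(K, T) = 8; 2 ⊕ 8 = A.
C[2]: T = E, S = E(K, T) = 1; 6 ⊕ 1 = 7.
C[3]: T = F, S = E(K, T) = 9; F ⊕ 9 = 6.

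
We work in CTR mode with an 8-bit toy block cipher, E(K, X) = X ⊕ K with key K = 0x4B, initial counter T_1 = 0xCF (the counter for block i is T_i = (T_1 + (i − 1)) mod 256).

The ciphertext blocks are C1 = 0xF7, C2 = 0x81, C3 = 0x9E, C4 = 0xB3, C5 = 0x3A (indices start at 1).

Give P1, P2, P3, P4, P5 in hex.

CTR decryption: S_i = E(K, T_i) where T_i is the counter for block i; P_i = C_i ⊕ S_i.
P1: T = 0xCF, S = E(K, T) = 0x84; 0xF7 ⊕ 0x84 = 0x73.
P2: T = 0xD0, S = E(K, T) = 0x9B; 0x81 ⊕ 0x9B = 0x1A.
P3: T = 0xD1, S = E(K, T) = 0x9A; 0x9E ⊕ 0x9A = 0x04.
P4: T = 0xD2, S = E(K, T) = 0x99; 0xB3 ⊕ 0x99 = 0x2A.
P5: T = 0xD3, S = E(K, T) = 0x98; 0x3A ⊕ 0x98 = 0xA2.

P1 = 0x73, P2 = 0x1A, P3 = 0x04, P4 = 0x2A, P5 = 0xA2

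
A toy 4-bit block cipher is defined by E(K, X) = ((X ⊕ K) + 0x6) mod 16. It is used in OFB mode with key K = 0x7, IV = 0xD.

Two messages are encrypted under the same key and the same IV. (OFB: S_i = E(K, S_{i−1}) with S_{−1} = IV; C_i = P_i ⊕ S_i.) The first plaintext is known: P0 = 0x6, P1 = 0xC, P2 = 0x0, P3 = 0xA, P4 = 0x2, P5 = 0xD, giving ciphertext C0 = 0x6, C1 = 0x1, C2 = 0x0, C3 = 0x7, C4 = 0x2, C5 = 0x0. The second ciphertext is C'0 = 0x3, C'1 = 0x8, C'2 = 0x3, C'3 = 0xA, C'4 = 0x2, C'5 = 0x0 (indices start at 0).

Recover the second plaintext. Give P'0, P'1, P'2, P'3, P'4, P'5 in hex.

In OFB with a reused IV, both messages share the same keystream S_i, so C_i ⊕ C'_i = P_i ⊕ P'_i and thus P'_i = P_i ⊕ C_i ⊕ C'_i.
P'0: 0x6 ⊕ 0x6 ⊕ 0x3 = 0x3.
P'1: 0xC ⊕ 0x1 ⊕ 0x8 = 0x5.
P'2: 0x0 ⊕ 0x0 ⊕ 0x3 = 0x3.
P'3: 0xA ⊕ 0x7 ⊕ 0xA = 0x7.
P'4: 0x2 ⊕ 0x2 ⊕ 0x2 = 0x2.
P'5: 0xD ⊕ 0x0 ⊕ 0x0 = 0xD.

P'0 = 0x3, P'1 = 0x5, P'2 = 0x3, P'3 = 0x7, P'4 = 0x2, P'5 = 0xD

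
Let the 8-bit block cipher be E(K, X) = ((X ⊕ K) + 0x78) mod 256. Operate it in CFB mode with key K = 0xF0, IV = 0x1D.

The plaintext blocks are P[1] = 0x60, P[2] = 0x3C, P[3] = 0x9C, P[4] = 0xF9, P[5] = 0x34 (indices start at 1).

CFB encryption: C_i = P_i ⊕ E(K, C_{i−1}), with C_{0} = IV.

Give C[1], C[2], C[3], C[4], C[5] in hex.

C[1] = 0x05, C[2] = 0x51, C[3] = 0x85, C[4] = 0x14, C[5] = 0x68

C[1]: E(K, 0x1D) = 0x65; 0x60 ⊕ 0x65 = 0x05.
C[2]: E(K, 0x05) = 0x6D; 0x3C ⊕ 0x6D = 0x51.
C[3]: E(K, 0x51) = 0x19; 0x9C ⊕ 0x19 = 0x85.
C[4]: E(K, 0x85) = 0xED; 0xF9 ⊕ 0xED = 0x14.
C[5]: E(K, 0x14) = 0x5C; 0x34 ⊕ 0x5C = 0x68.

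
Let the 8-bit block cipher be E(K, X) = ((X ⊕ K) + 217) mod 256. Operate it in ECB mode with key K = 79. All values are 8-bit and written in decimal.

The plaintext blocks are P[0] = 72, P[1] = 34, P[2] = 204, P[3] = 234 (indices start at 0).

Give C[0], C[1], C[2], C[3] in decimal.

C[0] = 224, C[1] = 70, C[2] = 92, C[3] = 126

ECB encryption: C_i = E(K, P_i).
C[0]: E(K, 72) = 224.
C[1]: E(K, 34) = 70.
C[2]: E(K, 204) = 92.
C[3]: E(K, 234) = 126.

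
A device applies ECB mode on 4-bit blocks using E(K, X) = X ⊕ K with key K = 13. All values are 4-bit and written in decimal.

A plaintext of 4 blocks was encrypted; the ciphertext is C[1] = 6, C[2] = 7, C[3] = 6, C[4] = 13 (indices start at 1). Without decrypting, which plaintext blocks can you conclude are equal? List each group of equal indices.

ECB encrypts each block independently with the same key, so equal ciphertext blocks imply equal plaintext blocks.
C[1] = C[3] = 6, so P[1] = P[3].

P[1] = P[3]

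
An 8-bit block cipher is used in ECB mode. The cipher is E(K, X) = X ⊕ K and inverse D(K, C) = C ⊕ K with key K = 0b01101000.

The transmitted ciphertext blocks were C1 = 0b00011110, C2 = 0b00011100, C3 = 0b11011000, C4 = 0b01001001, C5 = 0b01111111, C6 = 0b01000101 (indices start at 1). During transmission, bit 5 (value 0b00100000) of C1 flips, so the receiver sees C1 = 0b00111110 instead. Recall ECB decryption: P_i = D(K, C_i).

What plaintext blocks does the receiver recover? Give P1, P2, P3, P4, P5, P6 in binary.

Only C1 changed, to 0b00111110. In ECB, a change in C_i affects only P_i. Decrypting the received ciphertext:
P1: D(K, 0b00111110) = 0b01010110.
P2: D(K, 0b00011100) = 0b01110100.
P3: D(K, 0b11011000) = 0b10110000.
P4: D(K, 0b01001001) = 0b00100001.
P5: D(K, 0b01111111) = 0b00010111.
P6: D(K, 0b01000101) = 0b00101101.
Blocks that differ from the original plaintext: P1.

P1 = 0b01010110, P2 = 0b01110100, P3 = 0b10110000, P4 = 0b00100001, P5 = 0b00010111, P6 = 0b00101101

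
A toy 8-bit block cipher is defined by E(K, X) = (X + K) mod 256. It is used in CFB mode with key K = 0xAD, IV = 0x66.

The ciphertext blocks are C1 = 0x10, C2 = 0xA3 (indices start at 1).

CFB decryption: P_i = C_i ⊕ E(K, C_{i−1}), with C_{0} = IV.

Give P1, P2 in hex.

P1: E(K, 0x66) = 0x13; 0x10 ⊕ 0x13 = 0x03.
P2: E(K, 0x10) = 0xBD; 0xA3 ⊕ 0xBD = 0x1E.

P1 = 0x03, P2 = 0x1E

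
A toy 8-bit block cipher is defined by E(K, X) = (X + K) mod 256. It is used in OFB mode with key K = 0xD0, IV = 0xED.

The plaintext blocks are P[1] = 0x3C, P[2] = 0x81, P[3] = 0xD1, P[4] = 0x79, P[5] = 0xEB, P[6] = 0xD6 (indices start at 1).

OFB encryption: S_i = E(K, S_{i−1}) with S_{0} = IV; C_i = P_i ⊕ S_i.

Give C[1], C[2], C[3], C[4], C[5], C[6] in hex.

C[1] = 0x81, C[2] = 0x0C, C[3] = 0x8C, C[4] = 0x54, C[5] = 0x16, C[6] = 0x1B

C[1]: S = E(K, 0xED) = 0xBD; 0x3C ⊕ 0xBD = 0x81.
C[2]: S = E(K, 0xBD) = 0x8D; 0x81 ⊕ 0x8D = 0x0C.
C[3]: S = E(K, 0x8D) = 0x5D; 0xD1 ⊕ 0x5D = 0x8C.
C[4]: S = E(K, 0x5D) = 0x2D; 0x79 ⊕ 0x2D = 0x54.
C[5]: S = E(K, 0x2D) = 0xFD; 0xEB ⊕ 0xFD = 0x16.
C[6]: S = E(K, 0xFD) = 0xCD; 0xD6 ⊕ 0xCD = 0x1B.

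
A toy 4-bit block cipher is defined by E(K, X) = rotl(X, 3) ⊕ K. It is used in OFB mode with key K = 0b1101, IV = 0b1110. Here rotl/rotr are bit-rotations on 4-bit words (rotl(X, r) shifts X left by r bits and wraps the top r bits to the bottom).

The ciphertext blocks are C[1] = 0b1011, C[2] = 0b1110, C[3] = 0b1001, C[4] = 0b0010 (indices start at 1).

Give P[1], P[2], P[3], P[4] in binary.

OFB decryption: S_i = E(K, S_{i−1}) with S_{0} = IV; P_i = C_i ⊕ S_i.
P[1]: S = E(K, 0b1110) = 0b1010; 0b1011 ⊕ 0b1010 = 0b0001.
P[2]: S = E(K, 0b1010) = 0b1000; 0b1110 ⊕ 0b1000 = 0b0110.
P[3]: S = E(K, 0b1000) = 0b1001; 0b1001 ⊕ 0b1001 = 0b0000.
P[4]: S = E(K, 0b1001) = 0b0001; 0b0010 ⊕ 0b0001 = 0b0011.

P[1] = 0b0001, P[2] = 0b0110, P[3] = 0b0000, P[4] = 0b0011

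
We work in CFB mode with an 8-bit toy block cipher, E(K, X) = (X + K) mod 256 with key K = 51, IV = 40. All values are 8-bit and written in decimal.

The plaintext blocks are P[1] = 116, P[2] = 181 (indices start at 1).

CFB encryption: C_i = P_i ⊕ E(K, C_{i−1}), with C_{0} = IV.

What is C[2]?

C[1]: E(K, 40) = 91; 116 ⊕ 91 = 47.
C[2]: E(K, 47) = 98; 181 ⊕ 98 = 215.

C[2] = 215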